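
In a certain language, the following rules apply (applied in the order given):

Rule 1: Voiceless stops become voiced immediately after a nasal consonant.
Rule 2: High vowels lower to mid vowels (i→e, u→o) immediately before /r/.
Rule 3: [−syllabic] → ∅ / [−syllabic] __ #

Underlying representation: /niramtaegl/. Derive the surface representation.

Rule 1 (post-nasal voicing): /t/ is a voiceless stop immediately after the nasal /m/, so it voices to [d]. /niramtaegl/ → niramdaegl.
Rule 2 (pre-rhotic lowering): /i/ is a high vowel immediately before /r/, so it lowers to [e]. /niramdaegl/ → neramdaegl.
Rule 3 (final cluster simplification): /l/ is the second consonant of a word-final cluster /gl/, so it deletes. /neramdaegl/ → neramdaeg.

neramdaeg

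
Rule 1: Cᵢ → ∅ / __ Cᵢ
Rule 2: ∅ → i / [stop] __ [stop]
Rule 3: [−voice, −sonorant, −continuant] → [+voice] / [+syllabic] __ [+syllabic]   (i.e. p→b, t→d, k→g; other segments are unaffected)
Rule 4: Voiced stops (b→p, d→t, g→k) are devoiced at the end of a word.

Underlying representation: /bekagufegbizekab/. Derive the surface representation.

Rule 1 (degemination): no segment meets the environment; /bekagufegbizekab/ is unchanged.
Rule 2 (stop-cluster i-epenthesis): /g/ and /b/ form a stop–stop cluster, so [i] is inserted between them. /bekagufegbizekab/ → bekagufegibizekab.
Rule 3 (intervocalic voicing): /k/ is a voiceless stop between vowels /e/ and /a/, so it voices to [g]. /k/ is a voiceless stop between vowels /e/ and /a/, so it voices to [g]. /bekagufegibizekab/ → begagufegibizegab.
Rule 4 (final devoicing): /b/ is a voiced stop in word-final position, so it devoices to [p]. /begagufegibizegab/ → begagufegibizegap.

begagufegibizegap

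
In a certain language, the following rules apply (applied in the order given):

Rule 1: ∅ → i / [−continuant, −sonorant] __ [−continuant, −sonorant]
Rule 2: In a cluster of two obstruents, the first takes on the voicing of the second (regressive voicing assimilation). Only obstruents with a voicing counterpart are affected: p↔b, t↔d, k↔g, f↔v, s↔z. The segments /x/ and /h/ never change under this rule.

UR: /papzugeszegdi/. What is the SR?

Rule 1 (stop-cluster i-epenthesis): /g/ and /d/ form a stop–stop cluster, so [i] is inserted between them. /papzugeszegdi/ → papzugeszegidi.
Rule 2 (regressive voicing assimilation): /p/ precedes the voiced obstruent /z/, so it voices to [b] by assimilation. /s/ precedes the voiced obstruent /z/, so it voices to [z] by assimilation. /papzugeszegidi/ → pabzugezzegidi.

pabzugezzegidi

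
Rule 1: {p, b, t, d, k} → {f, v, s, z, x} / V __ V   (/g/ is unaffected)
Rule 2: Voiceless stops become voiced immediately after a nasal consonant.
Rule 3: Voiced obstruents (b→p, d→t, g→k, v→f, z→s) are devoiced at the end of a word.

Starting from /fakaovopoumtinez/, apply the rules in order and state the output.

faxaovofoumdines

Rule 1 (intervocalic spirantization): /k/ is a stop between vowels /a/ and /a/, so it spirantizes to the fricative [x]. /p/ is a stop between vowels /o/ and /o/, so it spirantizes to the fricative [f]. /fakaovopoumtinez/ → faxaovofoumtinez.
Rule 2 (post-nasal voicing): /t/ is a voiceless stop immediately after the nasal /m/, so it voices to [d]. /faxaovofoumtinez/ → faxaovofoumdinez.
Rule 3 (final devoicing): /z/ is a voiced obstruent in word-final position, so it devoices to [s]. /faxaovofoumdinez/ → faxaovofoumdines.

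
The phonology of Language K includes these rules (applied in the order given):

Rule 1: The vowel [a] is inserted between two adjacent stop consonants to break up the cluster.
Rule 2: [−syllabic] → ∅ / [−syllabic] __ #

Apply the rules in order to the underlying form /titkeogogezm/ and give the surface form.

titakeogogez

Rule 1 (stop-cluster a-epenthesis): /t/ and /k/ form a stop–stop cluster, so [a] is inserted between them. /titkeogogezm/ → titakeogogezm.
Rule 2 (final cluster simplification): /m/ is the second consonant of a word-final cluster /zm/, so it deletes. /titakeogogezm/ → titakeogogez.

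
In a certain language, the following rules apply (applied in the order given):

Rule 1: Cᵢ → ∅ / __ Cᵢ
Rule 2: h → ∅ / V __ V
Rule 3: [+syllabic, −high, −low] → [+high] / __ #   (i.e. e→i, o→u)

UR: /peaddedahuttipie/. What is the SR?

Rule 1 (degemination): /dd/ is a geminate; the first /d/ deletes. /tt/ is a geminate; the first /t/ deletes. /peaddedahuttipie/ → peadedahutipie.
Rule 2 (intervocalic h-deletion): /h/ occurs between vowels /a/ and /u/, so it deletes. /peadedahutipie/ → peadedautipie.
Rule 3 (final vowel raising): /e/ is a mid vowel in word-final position, so it raises to [i]. /peadedautipie/ → peadedautipii.

peadedautipii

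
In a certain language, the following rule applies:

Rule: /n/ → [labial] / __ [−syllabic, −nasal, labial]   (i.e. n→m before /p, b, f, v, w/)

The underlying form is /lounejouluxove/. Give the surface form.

No segment of /lounejouluxove/ meets the structural description of the rule, so the form surfaces unchanged.

lounejouluxove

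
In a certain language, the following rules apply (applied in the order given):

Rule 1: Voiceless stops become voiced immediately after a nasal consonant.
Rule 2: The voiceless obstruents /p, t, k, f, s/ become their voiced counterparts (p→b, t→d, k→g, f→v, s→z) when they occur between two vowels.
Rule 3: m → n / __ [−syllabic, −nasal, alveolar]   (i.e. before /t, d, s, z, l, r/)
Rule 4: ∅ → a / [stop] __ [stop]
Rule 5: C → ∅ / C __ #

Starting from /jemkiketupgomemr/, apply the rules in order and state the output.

jemgigedupagomen

Rule 1 (post-nasal voicing): /k/ is a voiceless stop immediately after the nasal /m/, so it voices to [g]. /jemkiketupgomemr/ → jemgiketupgomemr.
Rule 2 (intervocalic voicing): /k/ is a voiceless obstruent between vowels /i/ and /e/, so it voices to [g]. /t/ is a voiceless obstruent between vowels /e/ and /u/, so it voices to [d]. /jemgiketupgomemr/ → jemgigedupgomemr.
Rule 3 (nasal place assimilation): /m/ precedes the alveolar consonant /r/, so it assimilates in place to [n]. /jemgigedupgomemr/ → jemgigedupgomenr.
Rule 4 (stop-cluster a-epenthesis): /p/ and /g/ form a stop–stop cluster, so [a] is inserted between them. /jemgigedupgomenr/ → jemgigedupagomenr.
Rule 5 (final cluster simplification): /r/ is the second consonant of a word-final cluster /nr/, so it deletes. /jemgigedupagomenr/ → jemgigedupagomen.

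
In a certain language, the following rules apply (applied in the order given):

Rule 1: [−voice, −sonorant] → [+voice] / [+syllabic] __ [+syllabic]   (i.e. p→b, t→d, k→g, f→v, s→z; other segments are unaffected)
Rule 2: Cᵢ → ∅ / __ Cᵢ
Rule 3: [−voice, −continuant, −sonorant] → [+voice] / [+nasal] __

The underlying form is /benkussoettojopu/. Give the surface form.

bengusoetojobu

Rule 1 (intervocalic voicing): /p/ is a voiceless obstruent between vowels /o/ and /u/, so it voices to [b]. /benkussoettojopu/ → benkussoettojobu.
Rule 2 (degemination): /ss/ is a geminate; the first /s/ deletes. /tt/ is a geminate; the first /t/ deletes. /benkussoettojobu/ → benkusoetojobu.
Rule 3 (post-nasal voicing): /k/ is a voiceless stop immediately after the nasal /n/, so it voices to [g]. /benkusoetojobu/ → bengusoetojobu.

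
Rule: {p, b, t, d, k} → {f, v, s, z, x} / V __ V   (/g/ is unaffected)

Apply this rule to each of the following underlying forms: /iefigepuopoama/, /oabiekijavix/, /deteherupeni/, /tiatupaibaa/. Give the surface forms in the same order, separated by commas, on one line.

/iefigepuopoama/: /p/ is a stop between vowels /e/ and /u/, so it spirantizes to the fricative [f]. /p/ is a stop between vowels /o/ and /o/, so it spirantizes to the fricative [f]. → [iefigefuofoama].
/oabiekijavix/: /b/ is a stop between vowels /a/ and /i/, so it spirantizes to the fricative [v]. /k/ is a stop between vowels /e/ and /i/, so it spirantizes to the fricative [x]. → [oaviexijavix].
/deteherupeni/: /t/ is a stop between vowels /e/ and /e/, so it spirantizes to the fricative [s]. /p/ is a stop between vowels /u/ and /e/, so it spirantizes to the fricative [f]. → [deseherufeni].
/tiatupaibaa/: /t/ is a stop between vowels /a/ and /u/, so it spirantizes to the fricative [s]. /p/ is a stop between vowels /u/ and /a/, so it spirantizes to the fricative [f]. /b/ is a stop between vowels /i/ and /a/, so it spirantizes to the fricative [v]. → [tiasufaivaa].

iefigefuofoama, oaviexijavix, deseherufeni, tiasufaivaa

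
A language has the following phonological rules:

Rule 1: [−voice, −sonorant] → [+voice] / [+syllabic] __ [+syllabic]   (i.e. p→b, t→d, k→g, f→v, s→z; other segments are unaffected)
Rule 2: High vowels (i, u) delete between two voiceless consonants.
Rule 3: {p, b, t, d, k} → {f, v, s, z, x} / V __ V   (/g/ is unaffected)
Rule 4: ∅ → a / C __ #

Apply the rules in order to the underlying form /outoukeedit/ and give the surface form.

ouzougeezita

Rule 1 (intervocalic voicing): /t/ is a voiceless obstruent between vowels /u/ and /o/, so it voices to [d]. /k/ is a voiceless obstruent between vowels /u/ and /e/, so it voices to [g]. /outoukeedit/ → oudougeedit.
Rule 2 (high vowel syncope): no segment meets the environment; /oudougeedit/ is unchanged.
Rule 3 (intervocalic spirantization): /d/ is a stop between vowels /u/ and /o/, so it spirantizes to the fricative [z]. /d/ is a stop between vowels /e/ and /i/, so it spirantizes to the fricative [z]. /oudougeedit/ → ouzougeezit.
Rule 4 (final a-epenthesis): the form ends in the consonant /t/, so [a] is inserted word-finally. /ouzougeezit/ → ouzougeezita.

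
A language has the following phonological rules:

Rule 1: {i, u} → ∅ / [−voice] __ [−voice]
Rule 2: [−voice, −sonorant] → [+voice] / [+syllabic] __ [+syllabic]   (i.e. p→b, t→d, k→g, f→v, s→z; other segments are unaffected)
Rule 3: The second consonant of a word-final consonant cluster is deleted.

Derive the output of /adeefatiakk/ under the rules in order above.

Rule 1 (high vowel syncope): no segment meets the environment; /adeefatiakk/ is unchanged.
Rule 2 (intervocalic voicing): /f/ is a voiceless obstruent between vowels /e/ and /a/, so it voices to [v]. /t/ is a voiceless obstruent between vowels /a/ and /i/, so it voices to [d]. /adeefatiakk/ → adeevadiakk.
Rule 3 (final cluster simplification): /k/ is the second consonant of a word-final cluster /kk/, so it deletes. /adeevadiakk/ → adeevadiak.

adeevadiak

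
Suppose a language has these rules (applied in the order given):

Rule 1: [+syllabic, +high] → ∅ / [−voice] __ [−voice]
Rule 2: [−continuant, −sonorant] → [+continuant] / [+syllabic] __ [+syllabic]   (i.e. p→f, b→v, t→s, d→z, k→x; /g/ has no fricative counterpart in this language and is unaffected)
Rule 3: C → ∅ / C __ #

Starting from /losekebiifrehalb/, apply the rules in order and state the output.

Rule 1 (high vowel syncope): no segment meets the environment; /losekebiifrehalb/ is unchanged.
Rule 2 (intervocalic spirantization): /k/ is a stop between vowels /e/ and /e/, so it spirantizes to the fricative [x]. /b/ is a stop between vowels /e/ and /i/, so it spirantizes to the fricative [v]. /losekebiifrehalb/ → losexeviifrehalb.
Rule 3 (final cluster simplification): /b/ is the second consonant of a word-final cluster /lb/, so it deletes. /losexeviifrehalb/ → losexeviifrehal.

losexeviifrehal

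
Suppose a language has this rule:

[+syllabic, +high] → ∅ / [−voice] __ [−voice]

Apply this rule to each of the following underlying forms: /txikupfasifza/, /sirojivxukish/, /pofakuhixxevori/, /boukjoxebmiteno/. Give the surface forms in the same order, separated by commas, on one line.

/txikupfasifza/: /i/ is a high vowel flanked by voiceless consonants /x/ and /k/, so it deletes. /u/ is a high vowel flanked by voiceless consonants /k/ and /p/, so it deletes. /i/ is a high vowel flanked by voiceless consonants /s/ and /f/, so it deletes. → [txkpfasfza].
/sirojivxukish/: /u/ is a high vowel flanked by voiceless consonants /x/ and /k/, so it deletes. /i/ is a high vowel flanked by voiceless consonants /k/ and /s/, so it deletes. → [sirojivxksh].
/pofakuhixxevori/: /u/ is a high vowel flanked by voiceless consonants /k/ and /h/, so it deletes. /i/ is a high vowel flanked by voiceless consonants /h/ and /x/, so it deletes. → [pofakhxxevori].
/boukjoxebmiteno/: the rule's environment is not met; surfaces unchanged as [boukjoxebmiteno].

txkpfasfza, sirojivxksh, pofakhxxevori, boukjoxebmiteno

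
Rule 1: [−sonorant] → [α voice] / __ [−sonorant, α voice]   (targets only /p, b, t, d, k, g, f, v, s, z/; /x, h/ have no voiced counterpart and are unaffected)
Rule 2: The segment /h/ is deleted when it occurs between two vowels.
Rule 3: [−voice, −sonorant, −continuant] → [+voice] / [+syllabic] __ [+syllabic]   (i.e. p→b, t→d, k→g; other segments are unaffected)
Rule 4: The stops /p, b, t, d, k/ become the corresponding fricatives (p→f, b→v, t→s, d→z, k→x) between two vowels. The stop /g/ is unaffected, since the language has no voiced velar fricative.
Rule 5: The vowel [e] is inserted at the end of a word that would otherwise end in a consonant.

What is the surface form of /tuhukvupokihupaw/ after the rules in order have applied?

Rule 1 (regressive voicing assimilation): /k/ precedes the voiced obstruent /v/, so it voices to [g] by assimilation. /tuhukvupokihupaw/ → tuhugvupokihupaw.
Rule 2 (intervocalic h-deletion): /h/ occurs between vowels /u/ and /u/, so it deletes. /h/ occurs between vowels /i/ and /u/, so it deletes. /tuhugvupokihupaw/ → tuugvupokiupaw.
Rule 3 (intervocalic voicing): /p/ is a voiceless stop between vowels /u/ and /o/, so it voices to [b]. /k/ is a voiceless stop between vowels /o/ and /i/, so it voices to [g]. /p/ is a voiceless stop between vowels /u/ and /a/, so it voices to [b]. /tuugvupokiupaw/ → tuugvubogiubaw.
Rule 4 (intervocalic spirantization): /b/ is a stop between vowels /u/ and /o/, so it spirantizes to the fricative [v]. /b/ is a stop between vowels /u/ and /a/, so it spirantizes to the fricative [v]. /tuugvubogiubaw/ → tuugvuvogiuvaw.
Rule 5 (final e-epenthesis): the form ends in the consonant /w/, so [e] is inserted word-finally. /tuugvuvogiuvaw/ → tuugvuvogiuvawe.

tuugvuvogiuvawe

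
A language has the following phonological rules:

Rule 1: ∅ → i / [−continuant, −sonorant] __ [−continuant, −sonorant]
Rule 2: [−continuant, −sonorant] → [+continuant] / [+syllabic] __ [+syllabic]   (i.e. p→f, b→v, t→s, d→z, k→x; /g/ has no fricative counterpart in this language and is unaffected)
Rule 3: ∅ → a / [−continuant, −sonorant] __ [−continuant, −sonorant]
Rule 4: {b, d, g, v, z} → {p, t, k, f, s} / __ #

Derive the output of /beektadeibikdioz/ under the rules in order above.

Rule 1 (stop-cluster i-epenthesis): /k/ and /t/ form a stop–stop cluster, so [i] is inserted between them. /k/ and /d/ form a stop–stop cluster, so [i] is inserted between them. /beektadeibikdioz/ → beekitadeibikidioz.
Rule 2 (intervocalic spirantization): /k/ is a stop between vowels /e/ and /i/, so it spirantizes to the fricative [x]. /t/ is a stop between vowels /i/ and /a/, so it spirantizes to the fricative [s]. /d/ is a stop between vowels /a/ and /e/, so it spirantizes to the fricative [z]. /b/ is a stop between vowels /i/ and /i/, so it spirantizes to the fricative [v]. /k/ is a stop between vowels /i/ and /i/, so it spirantizes to the fricative [x]. /d/ is a stop between vowels /i/ and /i/, so it spirantizes to the fricative [z]. /beekitadeibikidioz/ → beexisazeivixizioz.
Rule 3 (stop-cluster a-epenthesis): no segment meets the environment; /beexisazeivixizioz/ is unchanged.
Rule 4 (final devoicing): /z/ is a voiced obstruent in word-final position, so it devoices to [s]. /beexisazeivixizioz/ → beexisazeivixizios.

beexisazeivixizios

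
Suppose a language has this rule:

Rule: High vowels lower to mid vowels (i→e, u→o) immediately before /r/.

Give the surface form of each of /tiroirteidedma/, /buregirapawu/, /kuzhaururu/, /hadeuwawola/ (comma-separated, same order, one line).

/tiroirteidedma/: /i/ is a high vowel immediately before /r/, so it lowers to [e]. /i/ is a high vowel immediately before /r/, so it lowers to [e]. → [teroerteidedma].
/buregirapawu/: /u/ is a high vowel immediately before /r/, so it lowers to [o]. /i/ is a high vowel immediately before /r/, so it lowers to [e]. → [boregerapawu].
/kuzhaururu/: /u/ is a high vowel immediately before /r/, so it lowers to [o]. /u/ is a high vowel immediately before /r/, so it lowers to [o]. → [kuzhaororu].
/hadeuwawola/: the rule's environment is not met; surfaces unchanged as [hadeuwawola].

teroerteidedma, boregerapawu, kuzhaororu, hadeuwawola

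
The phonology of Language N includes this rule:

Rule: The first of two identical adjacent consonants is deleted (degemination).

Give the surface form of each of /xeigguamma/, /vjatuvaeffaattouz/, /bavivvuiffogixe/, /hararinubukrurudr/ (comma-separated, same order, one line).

xeiguama, vjatuvaefaatouz, bavivuifogixe, hararinubukrurudr

/xeigguamma/: /gg/ is a geminate; the first /g/ deletes. /mm/ is a geminate; the first /m/ deletes. → [xeiguama].
/vjatuvaeffaattouz/: /ff/ is a geminate; the first /f/ deletes. /tt/ is a geminate; the first /t/ deletes. → [vjatuvaefaatouz].
/bavivvuiffogixe/: /vv/ is a geminate; the first /v/ deletes. /ff/ is a geminate; the first /f/ deletes. → [bavivuifogixe].
/hararinubukrurudr/: the rule's environment is not met; surfaces unchanged as [hararinubukrurudr].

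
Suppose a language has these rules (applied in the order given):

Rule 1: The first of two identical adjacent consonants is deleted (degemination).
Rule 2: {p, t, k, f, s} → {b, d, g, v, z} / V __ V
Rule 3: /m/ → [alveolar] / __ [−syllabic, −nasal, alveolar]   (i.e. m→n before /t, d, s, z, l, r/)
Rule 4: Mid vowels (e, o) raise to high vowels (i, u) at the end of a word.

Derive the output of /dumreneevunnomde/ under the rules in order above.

dunreneevunondi

Rule 1 (degemination): /nn/ is a geminate; the first /n/ deletes. /dumreneevunnomde/ → dumreneevunomde.
Rule 2 (intervocalic voicing): no segment meets the environment; /dumreneevunomde/ is unchanged.
Rule 3 (nasal place assimilation): /m/ precedes the alveolar consonant /r/, so it assimilates in place to [n]. /m/ precedes the alveolar consonant /d/, so it assimilates in place to [n]. /dumreneevunomde/ → dunreneevunonde.
Rule 4 (final vowel raising): /e/ is a mid vowel in word-final position, so it raises to [i]. /dunreneevunonde/ → dunreneevunondi.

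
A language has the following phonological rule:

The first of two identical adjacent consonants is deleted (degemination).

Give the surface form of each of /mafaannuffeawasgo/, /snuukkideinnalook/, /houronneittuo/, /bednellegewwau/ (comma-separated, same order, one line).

mafaanufeawasgo, snuukideinalook, houroneituo, bednelegewau

/mafaannuffeawasgo/: /nn/ is a geminate; the first /n/ deletes. /ff/ is a geminate; the first /f/ deletes. → [mafaanufeawasgo].
/snuukkideinnalook/: /kk/ is a geminate; the first /k/ deletes. /nn/ is a geminate; the first /n/ deletes. → [snuukideinalook].
/houronneittuo/: /nn/ is a geminate; the first /n/ deletes. /tt/ is a geminate; the first /t/ deletes. → [houroneituo].
/bednellegewwau/: /ll/ is a geminate; the first /l/ deletes. /ww/ is a geminate; the first /w/ deletes. → [bednelegewau].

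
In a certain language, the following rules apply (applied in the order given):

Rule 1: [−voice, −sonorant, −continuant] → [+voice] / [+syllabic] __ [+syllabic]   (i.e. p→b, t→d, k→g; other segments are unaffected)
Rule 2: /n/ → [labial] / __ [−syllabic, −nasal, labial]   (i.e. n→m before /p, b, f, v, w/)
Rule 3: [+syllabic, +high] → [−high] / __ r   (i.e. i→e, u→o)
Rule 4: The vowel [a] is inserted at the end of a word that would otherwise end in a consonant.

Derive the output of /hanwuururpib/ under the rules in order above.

hamwuororpiba

Rule 1 (intervocalic voicing): no segment meets the environment; /hanwuururpib/ is unchanged.
Rule 2 (nasal place assimilation): /n/ precedes the labial consonant /w/, so it assimilates in place to [m]. /hanwuururpib/ → hamwuururpib.
Rule 3 (pre-rhotic lowering): /u/ is a high vowel immediately before /r/, so it lowers to [o]. /u/ is a high vowel immediately before /r/, so it lowers to [o]. /hamwuururpib/ → hamwuororpib.
Rule 4 (final a-epenthesis): the form ends in the consonant /b/, so [a] is inserted word-finally. /hamwuororpib/ → hamwuororpiba.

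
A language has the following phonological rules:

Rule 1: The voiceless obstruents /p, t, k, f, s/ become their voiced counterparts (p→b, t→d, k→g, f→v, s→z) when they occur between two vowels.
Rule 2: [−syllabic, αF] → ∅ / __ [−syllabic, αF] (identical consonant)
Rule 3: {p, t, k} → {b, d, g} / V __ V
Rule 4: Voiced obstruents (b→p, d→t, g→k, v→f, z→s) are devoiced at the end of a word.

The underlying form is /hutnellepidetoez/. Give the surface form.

hutnelebidedoes

Rule 1 (intervocalic voicing): /p/ is a voiceless obstruent between vowels /e/ and /i/, so it voices to [b]. /t/ is a voiceless obstruent between vowels /e/ and /o/, so it voices to [d]. /hutnellepidetoez/ → hutnellebidedoez.
Rule 2 (degemination): /ll/ is a geminate; the first /l/ deletes. /hutnellebidedoez/ → hutnelebidedoez.
Rule 3 (intervocalic voicing): no segment meets the environment; /hutnelebidedoez/ is unchanged.
Rule 4 (final devoicing): /z/ is a voiced obstruent in word-final position, so it devoices to [s]. /hutnelebidedoez/ → hutnelebidedoes.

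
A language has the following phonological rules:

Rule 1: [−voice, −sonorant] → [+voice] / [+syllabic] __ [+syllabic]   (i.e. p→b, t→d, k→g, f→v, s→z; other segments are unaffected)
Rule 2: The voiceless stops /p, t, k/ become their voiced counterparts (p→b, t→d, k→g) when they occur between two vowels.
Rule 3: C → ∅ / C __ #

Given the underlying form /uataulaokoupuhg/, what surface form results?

uadaulaogoubuh

Rule 1 (intervocalic voicing): /t/ is a voiceless obstruent between vowels /a/ and /a/, so it voices to [d]. /k/ is a voiceless obstruent between vowels /o/ and /o/, so it voices to [g]. /p/ is a voiceless obstruent between vowels /u/ and /u/, so it voices to [b]. /uataulaokoupuhg/ → uadaulaogoubuhg.
Rule 2 (intervocalic voicing): no segment meets the environment; /uadaulaogoubuhg/ is unchanged.
Rule 3 (final cluster simplification): /g/ is the second consonant of a word-final cluster /hg/, so it deletes. /uadaulaogoubuhg/ → uadaulaogoubuh.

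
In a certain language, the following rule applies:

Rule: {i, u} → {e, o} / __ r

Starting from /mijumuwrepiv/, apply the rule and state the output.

mijumuwrepiv

No segment of /mijumuwrepiv/ meets the structural description of the rule, so the form surfaces unchanged.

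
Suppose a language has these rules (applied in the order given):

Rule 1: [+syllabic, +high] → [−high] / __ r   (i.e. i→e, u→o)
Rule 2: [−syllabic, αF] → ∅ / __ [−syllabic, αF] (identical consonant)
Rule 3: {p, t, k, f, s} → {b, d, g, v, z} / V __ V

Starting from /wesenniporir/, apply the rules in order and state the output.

Rule 1 (pre-rhotic lowering): /i/ is a high vowel immediately before /r/, so it lowers to [e]. /wesenniporir/ → wesenniporer.
Rule 2 (degemination): /nn/ is a geminate; the first /n/ deletes. /wesenniporer/ → weseniporer.
Rule 3 (intervocalic voicing): /s/ is a voiceless obstruent between vowels /e/ and /e/, so it voices to [z]. /p/ is a voiceless obstruent between vowels /i/ and /o/, so it voices to [b]. /weseniporer/ → wezeniborer.

wezeniborer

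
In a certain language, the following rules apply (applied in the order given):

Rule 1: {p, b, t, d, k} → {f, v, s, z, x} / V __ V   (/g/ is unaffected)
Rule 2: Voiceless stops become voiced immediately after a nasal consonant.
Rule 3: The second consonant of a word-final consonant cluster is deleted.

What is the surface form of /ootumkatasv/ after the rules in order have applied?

Rule 1 (intervocalic spirantization): /t/ is a stop between vowels /o/ and /u/, so it spirantizes to the fricative [s]. /t/ is a stop between vowels /a/ and /a/, so it spirantizes to the fricative [s]. /ootumkatasv/ → oosumkasasv.
Rule 2 (post-nasal voicing): /k/ is a voiceless stop immediately after the nasal /m/, so it voices to [g]. /oosumkasasv/ → oosumgasasv.
Rule 3 (final cluster simplification): /v/ is the second consonant of a word-final cluster /sv/, so it deletes. /oosumgasasv/ → oosumgasas.

oosumgasas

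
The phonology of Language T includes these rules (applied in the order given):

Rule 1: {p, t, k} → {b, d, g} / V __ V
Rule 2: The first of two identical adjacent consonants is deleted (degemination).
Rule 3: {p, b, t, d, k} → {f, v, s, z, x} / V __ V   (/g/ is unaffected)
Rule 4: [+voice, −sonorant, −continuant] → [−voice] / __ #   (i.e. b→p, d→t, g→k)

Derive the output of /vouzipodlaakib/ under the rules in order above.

Rule 1 (intervocalic voicing): /p/ is a voiceless stop between vowels /i/ and /o/, so it voices to [b]. /k/ is a voiceless stop between vowels /a/ and /i/, so it voices to [g]. /vouzipodlaakib/ → vouzibodlaagib.
Rule 2 (degemination): no segment meets the environment; /vouzibodlaagib/ is unchanged.
Rule 3 (intervocalic spirantization): /b/ is a stop between vowels /i/ and /o/, so it spirantizes to the fricative [v]. /vouzibodlaagib/ → vouzivodlaagib.
Rule 4 (final devoicing): /b/ is a voiced stop in word-final position, so it devoices to [p]. /vouzivodlaagib/ → vouzivodlaagip.

vouzivodlaagip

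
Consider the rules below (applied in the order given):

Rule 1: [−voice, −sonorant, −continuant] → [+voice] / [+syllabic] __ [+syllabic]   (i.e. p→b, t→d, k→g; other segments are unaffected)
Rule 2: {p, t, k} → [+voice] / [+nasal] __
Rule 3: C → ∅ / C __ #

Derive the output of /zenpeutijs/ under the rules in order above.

Rule 1 (intervocalic voicing): /t/ is a voiceless stop between vowels /u/ and /i/, so it voices to [d]. /zenpeutijs/ → zenpeudijs.
Rule 2 (post-nasal voicing): /p/ is a voiceless stop immediately after the nasal /n/, so it voices to [b]. /zenpeudijs/ → zenbeudijs.
Rule 3 (final cluster simplification): /s/ is the second consonant of a word-final cluster /js/, so it deletes. /zenbeudijs/ → zenbeudij.

zenbeudij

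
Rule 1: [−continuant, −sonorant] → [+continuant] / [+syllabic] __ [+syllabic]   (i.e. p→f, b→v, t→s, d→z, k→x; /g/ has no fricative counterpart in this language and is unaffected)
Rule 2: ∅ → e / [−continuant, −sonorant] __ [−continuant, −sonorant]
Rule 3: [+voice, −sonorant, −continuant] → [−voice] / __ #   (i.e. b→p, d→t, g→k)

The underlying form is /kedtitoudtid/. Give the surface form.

Rule 1 (intervocalic spirantization): /t/ is a stop between vowels /i/ and /o/, so it spirantizes to the fricative [s]. /kedtitoudtid/ → kedtisoudtid.
Rule 2 (stop-cluster e-epenthesis): /d/ and /t/ form a stop–stop cluster, so [e] is inserted between them. /d/ and /t/ form a stop–stop cluster, so [e] is inserted between them. /kedtisoudtid/ → kedetisoudetid.
Rule 3 (final devoicing): /d/ is a voiced stop in word-final position, so it devoices to [t]. /kedetisoudetid/ → kedetisoudetit.

kedetisoudetit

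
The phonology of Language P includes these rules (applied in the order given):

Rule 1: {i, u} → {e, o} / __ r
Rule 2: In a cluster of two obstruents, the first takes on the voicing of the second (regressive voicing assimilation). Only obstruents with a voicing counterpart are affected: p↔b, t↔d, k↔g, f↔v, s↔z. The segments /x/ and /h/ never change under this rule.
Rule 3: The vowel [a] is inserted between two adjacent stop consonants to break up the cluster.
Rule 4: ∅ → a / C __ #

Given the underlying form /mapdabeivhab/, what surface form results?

Rule 1 (pre-rhotic lowering): no segment meets the environment; /mapdabeivhab/ is unchanged.
Rule 2 (regressive voicing assimilation): /p/ precedes the voiced obstruent /d/, so it voices to [b] by assimilation. /v/ precedes the voiceless obstruent /h/, so it devoices to [f] by assimilation. /mapdabeivhab/ → mabdabeifhab.
Rule 3 (stop-cluster a-epenthesis): /b/ and /d/ form a stop–stop cluster, so [a] is inserted between them. /mabdabeifhab/ → mabadabeifhab.
Rule 4 (final a-epenthesis): the form ends in the consonant /b/, so [a] is inserted word-finally. /mabadabeifhab/ → mabadabeifhaba.

mabadabeifhaba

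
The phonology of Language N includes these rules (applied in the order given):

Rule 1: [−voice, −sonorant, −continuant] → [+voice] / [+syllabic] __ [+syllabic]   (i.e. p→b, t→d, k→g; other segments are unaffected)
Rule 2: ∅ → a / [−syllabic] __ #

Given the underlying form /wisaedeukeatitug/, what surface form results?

Rule 1 (intervocalic voicing): /k/ is a voiceless stop between vowels /u/ and /e/, so it voices to [g]. /t/ is a voiceless stop between vowels /a/ and /i/, so it voices to [d]. /t/ is a voiceless stop between vowels /i/ and /u/, so it voices to [d]. /wisaedeukeatitug/ → wisaedeugeadidug.
Rule 2 (final a-epenthesis): the form ends in the consonant /g/, so [a] is inserted word-finally. /wisaedeugeadidug/ → wisaedeugeadiduga.

wisaedeugeadiduga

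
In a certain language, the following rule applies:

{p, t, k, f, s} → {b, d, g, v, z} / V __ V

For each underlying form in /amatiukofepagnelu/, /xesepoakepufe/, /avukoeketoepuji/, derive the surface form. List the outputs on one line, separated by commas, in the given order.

amadiugovebagnelu, xezeboagebuve, avugoegedoebuji

/amatiukofepagnelu/: /t/ is a voiceless obstruent between vowels /a/ and /i/, so it voices to [d]. /k/ is a voiceless obstruent between vowels /u/ and /o/, so it voices to [g]. /f/ is a voiceless obstruent between vowels /o/ and /e/, so it voices to [v]. /p/ is a voiceless obstruent between vowels /e/ and /a/, so it voices to [b]. → [amadiugovebagnelu].
/xesepoakepufe/: /s/ is a voiceless obstruent between vowels /e/ and /e/, so it voices to [z]. /p/ is a voiceless obstruent between vowels /e/ and /o/, so it voices to [b]. /k/ is a voiceless obstruent between vowels /a/ and /e/, so it voices to [g]. /p/ is a voiceless obstruent between vowels /e/ and /u/, so it voices to [b]. /f/ is a voiceless obstruent between vowels /u/ and /e/, so it voices to [v]. → [xezeboagebuve].
/avukoeketoepuji/: /k/ is a voiceless obstruent between vowels /u/ and /o/, so it voices to [g]. /k/ is a voiceless obstruent between vowels /e/ and /e/, so it voices to [g]. /t/ is a voiceless obstruent between vowels /e/ and /o/, so it voices to [d]. /p/ is a voiceless obstruent between vowels /e/ and /u/, so it voices to [b]. → [avugoegedoebuji].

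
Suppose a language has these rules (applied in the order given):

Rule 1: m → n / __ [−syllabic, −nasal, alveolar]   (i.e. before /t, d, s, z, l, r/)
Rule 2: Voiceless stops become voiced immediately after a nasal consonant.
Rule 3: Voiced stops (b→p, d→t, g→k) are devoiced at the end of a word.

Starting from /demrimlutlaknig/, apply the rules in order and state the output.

denrinlutlaknik

Rule 1 (nasal place assimilation): /m/ precedes the alveolar consonant /r/, so it assimilates in place to [n]. /m/ precedes the alveolar consonant /l/, so it assimilates in place to [n]. /demrimlutlaknig/ → denrinlutlaknig.
Rule 2 (post-nasal voicing): no segment meets the environment; /denrinlutlaknig/ is unchanged.
Rule 3 (final devoicing): /g/ is a voiced stop in word-final position, so it devoices to [k]. /denrinlutlaknig/ → denrinlutlaknik.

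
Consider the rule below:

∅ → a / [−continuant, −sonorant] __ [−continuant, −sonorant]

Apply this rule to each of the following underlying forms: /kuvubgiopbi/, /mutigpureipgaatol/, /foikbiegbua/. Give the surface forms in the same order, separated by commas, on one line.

/kuvubgiopbi/: /b/ and /g/ form a stop–stop cluster, so [a] is inserted between them. /p/ and /b/ form a stop–stop cluster, so [a] is inserted between them. → [kuvubagiopabi].
/mutigpureipgaatol/: /g/ and /p/ form a stop–stop cluster, so [a] is inserted between them. /p/ and /g/ form a stop–stop cluster, so [a] is inserted between them. → [mutigapureipagaatol].
/foikbiegbua/: /k/ and /b/ form a stop–stop cluster, so [a] is inserted between them. /g/ and /b/ form a stop–stop cluster, so [a] is inserted between them. → [foikabiegabua].

kuvubagiopabi, mutigapureipagaatol, foikabiegabua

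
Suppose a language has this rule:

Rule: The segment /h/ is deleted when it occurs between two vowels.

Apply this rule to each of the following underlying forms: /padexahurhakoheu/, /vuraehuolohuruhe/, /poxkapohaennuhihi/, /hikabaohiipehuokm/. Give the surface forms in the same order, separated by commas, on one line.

padexaurhakoeu, vuraeuolourue, poxkapoaennuii, hikabaoiipeuokm

/padexahurhakoheu/: /h/ occurs between vowels /a/ and /u/, so it deletes. /h/ occurs between vowels /o/ and /e/, so it deletes. → [padexaurhakoeu].
/vuraehuolohuruhe/: /h/ occurs between vowels /e/ and /u/, so it deletes. /h/ occurs between vowels /o/ and /u/, so it deletes. /h/ occurs between vowels /u/ and /e/, so it deletes. → [vuraeuolourue].
/poxkapohaennuhihi/: /h/ occurs between vowels /o/ and /a/, so it deletes. /h/ occurs between vowels /u/ and /i/, so it deletes. /h/ occurs between vowels /i/ and /i/, so it deletes. → [poxkapoaennuii].
/hikabaohiipehuokm/: /h/ occurs between vowels /o/ and /i/, so it deletes. /h/ occurs between vowels /e/ and /u/, so it deletes. → [hikabaoiipeuokm].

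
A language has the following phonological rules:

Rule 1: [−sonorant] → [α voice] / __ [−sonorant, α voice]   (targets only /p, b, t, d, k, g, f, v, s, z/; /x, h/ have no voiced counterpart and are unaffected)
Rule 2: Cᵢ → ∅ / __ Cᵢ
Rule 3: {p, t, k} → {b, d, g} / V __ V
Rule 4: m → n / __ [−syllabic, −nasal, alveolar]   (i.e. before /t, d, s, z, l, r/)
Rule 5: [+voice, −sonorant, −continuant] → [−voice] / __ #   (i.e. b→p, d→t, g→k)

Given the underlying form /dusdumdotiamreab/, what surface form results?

Rule 1 (regressive voicing assimilation): /s/ precedes the voiced obstruent /d/, so it voices to [z] by assimilation. /dusdumdotiamreab/ → duzdumdotiamreab.
Rule 2 (degemination): no segment meets the environment; /duzdumdotiamreab/ is unchanged.
Rule 3 (intervocalic voicing): /t/ is a voiceless stop between vowels /o/ and /i/, so it voices to [d]. /duzdumdotiamreab/ → duzdumdodiamreab.
Rule 4 (nasal place assimilation): /m/ precedes the alveolar consonant /d/, so it assimilates in place to [n]. /m/ precedes the alveolar consonant /r/, so it assimilates in place to [n]. /duzdumdodiamreab/ → duzdundodianreab.
Rule 5 (final devoicing): /b/ is a voiced stop in word-final position, so it devoices to [p]. /duzdundodianreab/ → duzdundodianreap.

duzdundodianreap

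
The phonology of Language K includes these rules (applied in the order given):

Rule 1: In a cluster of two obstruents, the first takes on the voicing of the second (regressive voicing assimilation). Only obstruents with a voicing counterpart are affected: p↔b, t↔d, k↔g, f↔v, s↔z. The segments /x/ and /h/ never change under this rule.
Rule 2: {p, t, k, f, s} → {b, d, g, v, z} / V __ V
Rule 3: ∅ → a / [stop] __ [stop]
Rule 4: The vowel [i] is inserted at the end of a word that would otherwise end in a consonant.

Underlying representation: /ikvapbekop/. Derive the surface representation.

Rule 1 (regressive voicing assimilation): /k/ precedes the voiced obstruent /v/, so it voices to [g] by assimilation. /p/ precedes the voiced obstruent /b/, so it voices to [b] by assimilation. /ikvapbekop/ → igvabbekop.
Rule 2 (intervocalic voicing): /k/ is a voiceless obstruent between vowels /e/ and /o/, so it voices to [g]. /igvabbekop/ → igvabbegop.
Rule 3 (stop-cluster a-epenthesis): /b/ and /b/ form a stop–stop cluster, so [a] is inserted between them. /igvabbegop/ → igvababegop.
Rule 4 (final i-epenthesis): the form ends in the consonant /p/, so [i] is inserted word-finally. /igvababegop/ → igvababegopi.

igvababegopi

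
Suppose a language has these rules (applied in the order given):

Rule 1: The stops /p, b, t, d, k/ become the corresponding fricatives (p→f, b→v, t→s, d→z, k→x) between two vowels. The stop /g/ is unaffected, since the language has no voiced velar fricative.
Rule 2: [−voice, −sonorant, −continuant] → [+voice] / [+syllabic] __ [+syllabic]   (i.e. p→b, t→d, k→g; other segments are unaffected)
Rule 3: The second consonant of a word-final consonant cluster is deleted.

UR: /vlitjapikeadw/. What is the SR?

vlitjafixead

Rule 1 (intervocalic spirantization): /p/ is a stop between vowels /a/ and /i/, so it spirantizes to the fricative [f]. /k/ is a stop between vowels /i/ and /e/, so it spirantizes to the fricative [x]. /vlitjapikeadw/ → vlitjafixeadw.
Rule 2 (intervocalic voicing): no segment meets the environment; /vlitjafixeadw/ is unchanged.
Rule 3 (final cluster simplification): /w/ is the second consonant of a word-final cluster /dw/, so it deletes. /vlitjafixeadw/ → vlitjafixead.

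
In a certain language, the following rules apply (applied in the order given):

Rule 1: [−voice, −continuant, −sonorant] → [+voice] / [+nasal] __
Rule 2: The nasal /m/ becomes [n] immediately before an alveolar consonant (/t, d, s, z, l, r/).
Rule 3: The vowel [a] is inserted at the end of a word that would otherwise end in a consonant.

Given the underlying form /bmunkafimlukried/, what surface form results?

bmungafinlukrieda

Rule 1 (post-nasal voicing): /k/ is a voiceless stop immediately after the nasal /n/, so it voices to [g]. /bmunkafimlukried/ → bmungafimlukried.
Rule 2 (nasal place assimilation): /m/ precedes the alveolar consonant /l/, so it assimilates in place to [n]. /bmungafimlukried/ → bmungafinlukried.
Rule 3 (final a-epenthesis): the form ends in the consonant /d/, so [a] is inserted word-finally. /bmungafinlukried/ → bmungafinlukrieda.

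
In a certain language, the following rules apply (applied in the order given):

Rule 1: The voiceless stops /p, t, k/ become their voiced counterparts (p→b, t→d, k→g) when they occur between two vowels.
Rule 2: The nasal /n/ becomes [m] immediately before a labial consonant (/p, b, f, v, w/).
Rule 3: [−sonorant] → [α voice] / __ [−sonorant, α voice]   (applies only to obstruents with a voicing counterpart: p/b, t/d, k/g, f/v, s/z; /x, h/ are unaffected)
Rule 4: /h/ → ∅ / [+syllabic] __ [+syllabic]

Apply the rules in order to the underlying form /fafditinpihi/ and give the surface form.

Rule 1 (intervocalic voicing): /t/ is a voiceless stop between vowels /i/ and /i/, so it voices to [d]. /fafditinpihi/ → fafdidinpihi.
Rule 2 (nasal place assimilation): /n/ precedes the labial consonant /p/, so it assimilates in place to [m]. /fafdidinpihi/ → fafdidimpihi.
Rule 3 (regressive voicing assimilation): /f/ precedes the voiced obstruent /d/, so it voices to [v] by assimilation. /fafdidimpihi/ → favdidimpihi.
Rule 4 (intervocalic h-deletion): /h/ occurs between vowels /i/ and /i/, so it deletes. /favdidimpihi/ → favdidimpii.

favdidimpii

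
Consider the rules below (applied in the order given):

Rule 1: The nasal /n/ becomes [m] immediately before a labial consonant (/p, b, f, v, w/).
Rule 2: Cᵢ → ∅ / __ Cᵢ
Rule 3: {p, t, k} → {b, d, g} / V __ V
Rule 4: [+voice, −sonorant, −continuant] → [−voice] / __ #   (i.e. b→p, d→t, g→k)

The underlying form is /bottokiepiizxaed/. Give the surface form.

bodogiebiizxaet

Rule 1 (nasal place assimilation): no segment meets the environment; /bottokiepiizxaed/ is unchanged.
Rule 2 (degemination): /tt/ is a geminate; the first /t/ deletes. /bottokiepiizxaed/ → botokiepiizxaed.
Rule 3 (intervocalic voicing): /t/ is a voiceless stop between vowels /o/ and /o/, so it voices to [d]. /k/ is a voiceless stop between vowels /o/ and /i/, so it voices to [g]. /p/ is a voiceless stop between vowels /e/ and /i/, so it voices to [b]. /botokiepiizxaed/ → bodogiebiizxaed.
Rule 4 (final devoicing): /d/ is a voiced stop in word-final position, so it devoices to [t]. /bodogiebiizxaed/ → bodogiebiizxaet.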